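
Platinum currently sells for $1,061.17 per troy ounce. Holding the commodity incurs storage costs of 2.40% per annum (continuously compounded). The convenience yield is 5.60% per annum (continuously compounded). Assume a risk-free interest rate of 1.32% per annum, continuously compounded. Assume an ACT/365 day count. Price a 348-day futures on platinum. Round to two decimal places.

Net carry = r + u − y = 0.0132 + 0.0240 − 0.0560 = -0.0188
F = S·e^((r+u−y)T) = 1061.17 · e^(-0.0188 × 348/365) = 1061.17 · e^-0.01792438
= 1061.17 × 0.98223531 = $1,042.32 per troy ounce

$1,042.32 per troy ounce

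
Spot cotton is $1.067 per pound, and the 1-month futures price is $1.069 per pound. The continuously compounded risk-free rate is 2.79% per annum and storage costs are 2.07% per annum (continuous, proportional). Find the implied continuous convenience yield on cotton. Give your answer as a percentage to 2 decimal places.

F = S·e^((r+u−y)T) ⇒ (r+u−y) = ln(F/S)/T
ln(1.069/1.067) = 0.001873; /T ⇒ 0.022476
y = r + u − ln(F/S)/T = 0.0279 + 0.0207 − 0.022476 = 0.026124
y = 2.61%

2.61%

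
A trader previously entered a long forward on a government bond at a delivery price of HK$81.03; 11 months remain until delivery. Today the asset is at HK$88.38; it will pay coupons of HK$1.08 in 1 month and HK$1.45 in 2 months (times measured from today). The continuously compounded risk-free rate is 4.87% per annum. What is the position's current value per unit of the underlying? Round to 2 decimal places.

PV(remaining coupons) I = 1.08·e^(−0.0487·1/12) + 1.45·e^(−0.0487·2/12) = 2.5139
Current forward F = (S − I)·e^(rT) = (88.38 − 2.5139)·e^(0.0487·11/12) = 85.8661 × 1.045653 = 89.7861
Value (long) = (F − K)·e^(−rT) = (89.7861 − 81.03) × 0.956340 = 8.3738
Value = HK$8.37

HK$8.37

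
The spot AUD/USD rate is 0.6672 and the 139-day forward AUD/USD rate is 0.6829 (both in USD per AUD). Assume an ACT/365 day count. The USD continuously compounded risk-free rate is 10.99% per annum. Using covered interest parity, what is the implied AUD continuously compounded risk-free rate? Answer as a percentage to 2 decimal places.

4.88%

F = S·e^((r_USD − r_AUD)T) ⇒ r_AUD = r_USD − ln(F/S)/T
ln(0.6829/0.6672) = 0.023259; /(139/365) = 0.061076
r_AUD = 0.1099 − 0.061076 = 0.048824
r_AUD = 4.88%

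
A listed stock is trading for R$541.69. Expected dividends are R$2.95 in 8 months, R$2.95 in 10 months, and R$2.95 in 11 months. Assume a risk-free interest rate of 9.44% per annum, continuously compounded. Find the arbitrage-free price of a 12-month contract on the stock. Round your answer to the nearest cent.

R$586.30

PV(dividends) I = 2.95·e^(−0.0944·8/12) + 2.95·e^(−0.0944·10/12) + 2.95·e^(−0.0944·11/12)
I = 2.7701 + 2.7268 + 2.7055 = 8.2024
F = (S − I)·e^(rT) = (541.69 − 8.2024) · e^(0.0944·12/12)
= 533.4876 · e^0.094400 = 533.4876 × 1.098999 = R$586.30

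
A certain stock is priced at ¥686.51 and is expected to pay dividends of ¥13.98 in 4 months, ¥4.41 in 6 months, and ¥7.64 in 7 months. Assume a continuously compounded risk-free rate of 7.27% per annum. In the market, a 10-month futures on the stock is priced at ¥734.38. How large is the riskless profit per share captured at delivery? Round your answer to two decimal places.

PV(dividends) I = 13.98·e^(−0.0727·4/12) + 4.41·e^(−0.0727·6/12) + 7.64·e^(−0.0727·7/12) = 25.2206
Fair futures F* = (S − I)·e^(rT) = (686.51 − 25.2206)·e^0.060583 = 661.2894 × 1.062456 = 702.5909
Market ¥734.38 > fair 702.5909: forward overpriced → cash-and-carry (borrow at r, buy the stock and collect the dividends, short the forward).
Profit at T = |F_mkt − F*| = |734.38 − 702.5909| = ¥31.79 per share

¥31.79 per share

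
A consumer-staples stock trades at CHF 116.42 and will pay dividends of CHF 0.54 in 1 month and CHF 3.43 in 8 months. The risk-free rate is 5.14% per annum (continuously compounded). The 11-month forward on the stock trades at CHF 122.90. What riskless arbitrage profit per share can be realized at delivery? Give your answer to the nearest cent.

CHF 4.90 per share

PV(dividends) I = 0.54·e^(−0.0514·1/12) + 3.43·e^(−0.0514·8/12) = 3.8521
Fair forward F* = (S − I)·e^(rT) = (116.42 − 3.8521)·e^0.047117 = 112.5679 × 1.048245 = 117.9987
Market CHF 122.90 > fair 117.9987: forward overpriced → cash-and-carry (borrow at r, buy the stock and collect the dividends, short the forward).
Profit at T = |F_mkt − F*| = |122.90 − 117.9987| = CHF 4.90 per share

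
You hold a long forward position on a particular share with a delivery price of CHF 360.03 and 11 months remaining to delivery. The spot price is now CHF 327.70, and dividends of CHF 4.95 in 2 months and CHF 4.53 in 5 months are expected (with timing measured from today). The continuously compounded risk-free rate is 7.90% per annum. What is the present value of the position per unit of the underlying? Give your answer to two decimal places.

PV(remaining dividends) I = 4.95·e^(−0.0790·2/12) + 4.53·e^(−0.0790·5/12) = 9.2686
Current forward F = (S − I)·e^(rT) = (327.70 − 9.2686)·e^(0.0790·11/12) = 318.4314 × 1.075103 = 342.3466
Value (long) = (F − K)·e^(−rT) = (342.3466 − 360.03) × 0.930143 = -16.4481
Value = -CHF 16.45

-CHF 16.45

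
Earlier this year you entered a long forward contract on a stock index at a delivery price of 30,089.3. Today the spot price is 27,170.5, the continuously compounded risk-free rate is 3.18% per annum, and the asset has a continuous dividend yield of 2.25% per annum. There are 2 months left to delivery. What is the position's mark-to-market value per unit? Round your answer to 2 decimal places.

-2861.45

Current fair forward for the remaining 2 months: F = S·e^((r − q)·T), (r − q) = 0.0318 − 0.0225 = 0.0093
F = 27170.5 · e^(0.0093 × 2/12) = 27170.5 × 1.00155120 = 27212.6469
Value of long forward = (F − K)·e^(−rT) = (27212.6469 − 30089.3) · e^(−0.0318·2/12)
= -2876.6531 × 0.99471402 = -2861.45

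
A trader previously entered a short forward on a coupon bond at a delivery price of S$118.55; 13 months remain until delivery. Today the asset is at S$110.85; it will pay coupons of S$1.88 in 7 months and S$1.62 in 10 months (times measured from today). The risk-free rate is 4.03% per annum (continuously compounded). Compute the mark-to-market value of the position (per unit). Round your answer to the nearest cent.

S$6.04

PV(remaining coupons) I = 1.88·e^(−0.0403·7/12) + 1.62·e^(−0.0403·10/12) = 3.4028
Current forward F = (S − I)·e^(rT) = (110.85 − 3.4028)·e^(0.0403·13/12) = 107.4472 × 1.044625 = 112.2420
Value (long) = (F − K)·e^(−rT) = (112.2420 − 118.55) × 0.957281 = -6.0385
Short position value = −(long value) = S$6.04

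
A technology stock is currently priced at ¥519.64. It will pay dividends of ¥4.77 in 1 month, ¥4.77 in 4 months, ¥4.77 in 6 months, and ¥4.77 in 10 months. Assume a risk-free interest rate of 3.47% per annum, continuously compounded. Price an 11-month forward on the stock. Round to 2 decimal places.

PV(dividends) I = 4.77·e^(−0.0347·1/12) + 4.77·e^(−0.0347·4/12) + 4.77·e^(−0.0347·6/12) + 4.77·e^(−0.0347·10/12)
I = 4.7562 + 4.7151 + 4.6880 + 4.6340 = 18.7933
F = (S − I)·e^(rT) = (519.64 − 18.7933) · e^(0.0347·11/12)
= 500.8467 · e^0.031808 = 500.8467 × 1.032319 = ¥517.03

¥517.03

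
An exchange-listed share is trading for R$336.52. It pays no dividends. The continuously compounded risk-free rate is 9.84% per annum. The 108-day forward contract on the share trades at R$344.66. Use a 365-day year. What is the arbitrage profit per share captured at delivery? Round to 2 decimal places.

Fair forward: F* = S·e^(carry·T), with carry = r = 0.0984
F* = 336.52 · e^(0.0984 × 108/365) = 336.52 · e^0.029116 = 336.52 × 1.029544 = R$346.4621
Market R$344.66 < fair R$346.4621: forward underpriced → reverse cash-and-carry (short spot, go long the forward).
At maturity, profit = |F_mkt − F*| = |344.66 − 346.4621| = R$1.80 per share

R$1.80 per share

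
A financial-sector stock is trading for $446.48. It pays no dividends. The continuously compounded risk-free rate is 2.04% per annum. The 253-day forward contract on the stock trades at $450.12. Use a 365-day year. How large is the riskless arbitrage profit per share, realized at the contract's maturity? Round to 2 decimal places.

$2.72 per share

Fair forward: F* = S·e^(carry·T), with carry = r = 0.0204
F* = 446.48 · e^(0.0204 × 253/365) = 446.48 · e^0.014140 = 446.48 × 1.014240 = $452.8379
Market $450.12 < fair $452.8379: forward underpriced → reverse cash-and-carry (short spot, go long the forward).
At maturity, profit = |F_mkt − F*| = |450.12 − 452.8379| = $2.72 per share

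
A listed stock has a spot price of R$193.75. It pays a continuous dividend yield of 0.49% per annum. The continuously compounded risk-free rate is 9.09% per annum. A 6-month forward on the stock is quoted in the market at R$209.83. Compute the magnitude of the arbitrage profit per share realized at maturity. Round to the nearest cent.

R$7.57 per share

Fair forward: F* = S·e^(carry·T), with carry = (r − q) = 0.0909 − 0.0049 = 0.0860
F* = 193.75 · e^(0.0860 × 6/12) = 193.75 · e^0.043000 = 193.75 × 1.043938 = R$202.2630
Market R$209.83 > fair R$202.2630: forward overpriced → cash-and-carry (buy spot, short the forward).
At maturity, profit = |F_mkt − F*| = |209.83 − 202.2630| = R$7.57 per share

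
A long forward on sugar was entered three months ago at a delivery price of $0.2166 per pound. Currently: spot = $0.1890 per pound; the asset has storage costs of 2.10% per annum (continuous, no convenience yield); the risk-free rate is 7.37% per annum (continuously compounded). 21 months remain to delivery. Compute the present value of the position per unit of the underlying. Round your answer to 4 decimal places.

$0.0057 per pound

Current fair forward for the remaining 21 months: F = S·e^((r + u)·T), (r + u) = 0.0737 + 0.0210 = 0.0947
F = 0.1890 · e^(0.0947 × 21/12) = 0.1890 × 1.180248 = 0.2231
Value of long forward = (F − K)·e^(−rT) = (0.2231 − 0.2166) · e^(−0.0737·21/12)
= 0.0065 × 0.878996 = 0.0057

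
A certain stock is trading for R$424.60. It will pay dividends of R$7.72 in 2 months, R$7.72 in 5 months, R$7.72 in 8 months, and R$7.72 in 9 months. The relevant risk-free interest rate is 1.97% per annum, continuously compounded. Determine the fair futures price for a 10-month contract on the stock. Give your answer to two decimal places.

PV(dividends) I = 7.72·e^(−0.0197·2/12) + 7.72·e^(−0.0197·5/12) + 7.72·e^(−0.0197·8/12) + 7.72·e^(−0.0197·9/12)
I = 7.6947 + 7.6569 + 7.6193 + 7.6068 = 30.5777
F = (S − I)·e^(rT) = (424.60 − 30.5777) · e^(0.0197·10/12)
= 394.0223 · e^0.016417 = 394.0223 × 1.016552 = R$400.54

R$400.54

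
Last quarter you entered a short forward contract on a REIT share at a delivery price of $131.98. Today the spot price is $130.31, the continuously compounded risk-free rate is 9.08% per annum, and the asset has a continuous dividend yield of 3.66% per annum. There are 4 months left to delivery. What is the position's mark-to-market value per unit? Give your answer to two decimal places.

-$0.68

Current fair forward for the remaining 4 months: F = S·e^((r − q)·T), (r − q) = 0.0908 − 0.0366 = 0.0542
F = 130.31 · e^(0.0542 × 4/12) = 130.31 × 1.018231 = 132.6857
Value of long forward = (F − K)·e^(−rT) = (132.6857 − 131.98) · e^(−0.0908·4/12)
= 0.7057 × 0.970187 = 0.68
Short position value = −(long value) = -$0.68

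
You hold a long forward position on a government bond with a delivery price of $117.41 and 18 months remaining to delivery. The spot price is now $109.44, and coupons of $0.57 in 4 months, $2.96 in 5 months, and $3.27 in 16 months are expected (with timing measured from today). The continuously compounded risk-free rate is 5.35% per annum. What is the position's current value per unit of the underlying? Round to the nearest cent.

PV(remaining coupons) I = 0.57·e^(−0.0535·4/12) + 2.96·e^(−0.0535·5/12) + 3.27·e^(−0.0535·16/12) = 6.4995
Current forward F = (S − I)·e^(rT) = (109.44 − 6.4995)·e^(0.0535·18/12) = 102.9405 × 1.083558 = 111.5420
Value (long) = (F − K)·e^(−rT) = (111.5420 − 117.41) × 0.922886 = -5.4155
Value = -$5.42

-$5.42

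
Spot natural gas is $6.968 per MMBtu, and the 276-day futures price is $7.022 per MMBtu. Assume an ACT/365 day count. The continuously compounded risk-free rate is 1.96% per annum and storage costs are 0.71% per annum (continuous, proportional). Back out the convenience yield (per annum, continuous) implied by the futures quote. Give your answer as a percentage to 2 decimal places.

F = S·e^((r+u−y)T) ⇒ (r+u−y) = ln(F/S)/T
ln(7.022/6.968) = 0.007720; /T ⇒ 0.010209
y = r + u − ln(F/S)/T = 0.0196 + 0.0071 − 0.010209 = 0.016491
y = 1.65%

1.65%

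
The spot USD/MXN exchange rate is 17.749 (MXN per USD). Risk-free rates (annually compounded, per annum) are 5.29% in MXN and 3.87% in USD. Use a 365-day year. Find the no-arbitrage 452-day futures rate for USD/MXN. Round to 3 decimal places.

By covered interest parity, F = S · (1+r_MXN)^T / (1+r_USD)^T
= 17.749 × 1.065917 / 1.048143 = 17.749 × 1.016958
F = 18.050 MXN per USD

18.050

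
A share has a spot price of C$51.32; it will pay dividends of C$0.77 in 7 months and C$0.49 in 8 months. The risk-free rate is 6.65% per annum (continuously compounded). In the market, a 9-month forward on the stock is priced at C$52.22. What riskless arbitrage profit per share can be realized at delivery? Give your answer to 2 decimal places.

PV(dividends) I = 0.77·e^(−0.0665·7/12) + 0.49·e^(−0.0665·8/12) = 1.2095
Fair forward F* = (S − I)·e^(rT) = (51.32 − 1.2095)·e^0.049875 = 50.1105 × 1.051140 = 52.6732
Market C$52.22 < fair 52.6732: forward underpriced → reverse cash-and-carry (short the stock, invest proceeds at r, pay the dividends, go long the forward).
Profit at T = |F_mkt − F*| = |52.22 − 52.6732| = C$0.45 per share

C$0.45 per share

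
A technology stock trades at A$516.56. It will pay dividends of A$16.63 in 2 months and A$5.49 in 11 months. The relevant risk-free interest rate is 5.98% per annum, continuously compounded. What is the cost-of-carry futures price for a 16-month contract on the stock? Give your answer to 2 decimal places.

PV(dividends) I = 16.63·e^(−0.0598·2/12) + 5.49·e^(−0.0598·11/12)
I = 16.4651 + 5.1972 = 21.6623
F = (S − I)·e^(rT) = (516.56 − 21.6623) · e^(0.0598·16/12)
= 494.8977 · e^0.079733 = 494.8977 × 1.082998 = A$535.97

A$535.97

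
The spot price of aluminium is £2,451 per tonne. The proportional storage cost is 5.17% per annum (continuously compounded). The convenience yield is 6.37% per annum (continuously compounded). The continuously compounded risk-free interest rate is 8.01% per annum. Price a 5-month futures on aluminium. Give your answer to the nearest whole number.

£2,522 per tonne

Net carry = r + u − y = 0.0801 + 0.0517 − 0.0637 = 0.0681
F = S·e^((r+u−y)T) = 2451 · e^(0.0681 × 5/12) = 2451 · e^0.028375
= 2451 × 1.028781 = £2,522 per tonne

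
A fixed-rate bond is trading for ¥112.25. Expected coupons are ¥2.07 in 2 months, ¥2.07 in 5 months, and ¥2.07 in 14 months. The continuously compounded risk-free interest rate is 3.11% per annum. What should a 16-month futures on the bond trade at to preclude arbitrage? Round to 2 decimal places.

PV(coupons) I = 2.07·e^(−0.0311·2/12) + 2.07·e^(−0.0311·5/12) + 2.07·e^(−0.0311·14/12)
I = 2.0593 + 2.0433 + 1.9962 = 6.0988
F = (S − I)·e^(rT) = (112.25 − 6.0988) · e^(0.0311·16/12)
= 106.1512 · e^0.041467 = 106.1512 × 1.042339 = ¥110.65

¥110.65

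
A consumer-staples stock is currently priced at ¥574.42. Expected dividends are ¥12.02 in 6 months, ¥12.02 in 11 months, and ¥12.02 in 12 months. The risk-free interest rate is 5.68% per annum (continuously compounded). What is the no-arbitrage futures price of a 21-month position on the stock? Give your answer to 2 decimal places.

PV(dividends) I = 12.02·e^(−0.0568·6/12) + 12.02·e^(−0.0568·11/12) + 12.02·e^(−0.0568·12/12)
I = 11.6834 + 11.4102 + 11.3563 = 34.4499
F = (S − I)·e^(rT) = (574.42 − 34.4499) · e^(0.0568·21/12)
= 539.9701 · e^0.099400 = 539.9701 × 1.104508 = ¥596.40

¥596.40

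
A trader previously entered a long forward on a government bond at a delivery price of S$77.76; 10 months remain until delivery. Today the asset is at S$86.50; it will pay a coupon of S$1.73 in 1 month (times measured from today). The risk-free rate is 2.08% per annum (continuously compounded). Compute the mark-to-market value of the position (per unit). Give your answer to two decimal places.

PV(remaining coupons) I = 1.73·e^(−0.0208·1/12) = 1.7270
Current forward F = (S − I)·e^(rT) = (86.50 − 1.7270)·e^(0.0208·10/12) = 84.7730 × 1.017484 = 86.2552
Value (long) = (F − K)·e^(−rT) = (86.2552 − 77.76) × 0.982816 = 8.3492
Value = S$8.35

S$8.35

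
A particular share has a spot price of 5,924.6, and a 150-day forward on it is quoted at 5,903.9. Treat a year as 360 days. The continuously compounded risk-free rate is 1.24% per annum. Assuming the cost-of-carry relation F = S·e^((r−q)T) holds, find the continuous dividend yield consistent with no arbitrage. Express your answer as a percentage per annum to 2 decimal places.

From F = S·e^((r−q)T): (r − q) = ln(F/S)/T
ln(5903.9/5924.6) = ln(0.996506) = -0.003500
(r − q) = -0.003500 / (150/360) = -0.008400
q = r − ln(F/S)/T = 0.0124 + 0.008400 = 0.020800
q = 2.08%

2.08%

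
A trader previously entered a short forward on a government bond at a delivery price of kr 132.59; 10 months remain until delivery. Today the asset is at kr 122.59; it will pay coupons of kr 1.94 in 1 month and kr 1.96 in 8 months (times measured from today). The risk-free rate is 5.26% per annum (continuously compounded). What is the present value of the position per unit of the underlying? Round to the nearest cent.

PV(remaining coupons) I = 1.94·e^(−0.0526·1/12) + 1.96·e^(−0.0526·8/12) = 3.8240
Current forward F = (S − I)·e^(rT) = (122.59 − 3.8240)·e^(0.0526·10/12) = 118.7660 × 1.044808 = 124.0877
Value (long) = (F − K)·e^(−rT) = (124.0877 − 132.59) × 0.957113 = -8.1377
Short position value = −(long value) = kr 8.14

kr 8.14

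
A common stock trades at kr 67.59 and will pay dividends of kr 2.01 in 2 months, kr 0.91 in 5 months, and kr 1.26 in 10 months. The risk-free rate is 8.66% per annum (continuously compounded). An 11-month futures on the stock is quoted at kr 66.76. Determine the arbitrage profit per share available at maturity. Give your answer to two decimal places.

PV(dividends) I = 2.01·e^(−0.0866·2/12) + 0.91·e^(−0.0866·5/12) + 1.26·e^(−0.0866·10/12) = 4.0312
Fair futures F* = (S − I)·e^(rT) = (67.59 − 4.0312)·e^0.079383 = 63.5588 × 1.082619 = 68.8100
Market kr 66.76 < fair 68.8100: forward underpriced → reverse cash-and-carry (short the stock, invest proceeds at r, pay the dividends, go long the forward).
Profit at T = |F_mkt − F*| = |66.76 − 68.8100| = kr 2.05 per share

kr 2.05 per share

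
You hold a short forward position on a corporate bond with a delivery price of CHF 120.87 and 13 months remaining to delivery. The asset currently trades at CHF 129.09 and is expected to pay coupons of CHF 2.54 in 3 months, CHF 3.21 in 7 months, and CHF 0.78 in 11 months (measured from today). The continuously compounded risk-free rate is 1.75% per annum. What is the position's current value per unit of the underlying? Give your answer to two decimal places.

-CHF 4.02

PV(remaining coupons) I = 2.54·e^(−0.0175·3/12) + 3.21·e^(−0.0175·7/12) + 0.78·e^(−0.0175·11/12) = 6.4739
Current forward F = (S − I)·e^(rT) = (129.09 − 6.4739)·e^(0.0175·13/12) = 122.6161 × 1.019139 = 124.9628
Value (long) = (F − K)·e^(−rT) = (124.9628 − 120.87) × 0.981220 = 4.0159
Short position value = −(long value) = -CHF 4.02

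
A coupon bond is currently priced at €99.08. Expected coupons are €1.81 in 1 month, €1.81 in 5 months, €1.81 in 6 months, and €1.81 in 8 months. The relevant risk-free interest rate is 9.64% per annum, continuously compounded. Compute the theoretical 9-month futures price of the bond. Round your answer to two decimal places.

PV(coupons) I = 1.81·e^(−0.0964·1/12) + 1.81·e^(−0.0964·5/12) + 1.81·e^(−0.0964·6/12) + 1.81·e^(−0.0964·8/12)
I = 1.7955 + 1.7387 + 1.7248 + 1.6973 = 6.9563
F = (S − I)·e^(rT) = (99.08 − 6.9563) · e^(0.0964·9/12)
= 92.1237 · e^0.072300 = 92.1237 × 1.074978 = €99.03

€99.03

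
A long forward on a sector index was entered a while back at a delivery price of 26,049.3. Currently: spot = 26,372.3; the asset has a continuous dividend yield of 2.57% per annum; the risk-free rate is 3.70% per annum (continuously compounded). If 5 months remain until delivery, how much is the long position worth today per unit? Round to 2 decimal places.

Current fair forward for the remaining 5 months: F = S·e^((r − q)·T), (r − q) = 0.0370 − 0.0257 = 0.0113
F = 26372.3 · e^(0.0113 × 5/12) = 26372.3 × 1.00471943 = 26496.7622
Value of long forward = (F − K)·e^(−rT) = (26496.7622 − 26049.3) · e^(−0.0370·5/12)
= 447.4622 × 0.98470156 = 440.62

440.62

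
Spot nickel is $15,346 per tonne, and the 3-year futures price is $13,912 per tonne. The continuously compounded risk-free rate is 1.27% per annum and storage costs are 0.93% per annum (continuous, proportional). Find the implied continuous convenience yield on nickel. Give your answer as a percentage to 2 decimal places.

5.47%

F = S·e^((r+u−y)T) ⇒ (r+u−y) = ln(F/S)/T
ln(13912/15346) = -0.098103; /T ⇒ -0.032701
y = r + u − ln(F/S)/T = 0.0127 + 0.0093 + 0.032701 = 0.054701
y = 5.47%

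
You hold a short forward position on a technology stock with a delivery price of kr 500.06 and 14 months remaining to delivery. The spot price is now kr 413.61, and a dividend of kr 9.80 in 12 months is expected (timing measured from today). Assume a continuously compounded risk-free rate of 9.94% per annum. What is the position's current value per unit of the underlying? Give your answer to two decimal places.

PV(remaining dividends) I = 9.80·e^(−0.0994·12/12) = 8.8727
Current forward F = (S − I)·e^(rT) = (413.61 − 8.8727)·e^(0.0994·14/12) = 404.7373 × 1.122958 = 454.5030
Value (long) = (F − K)·e^(−rT) = (454.5030 − 500.06) × 0.890505 = -40.5687
Short position value = −(long value) = kr 40.57

kr 40.57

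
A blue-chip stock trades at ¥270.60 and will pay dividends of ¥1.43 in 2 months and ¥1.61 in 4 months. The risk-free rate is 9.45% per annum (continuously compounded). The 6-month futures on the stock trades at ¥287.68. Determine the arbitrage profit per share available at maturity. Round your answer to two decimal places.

PV(dividends) I = 1.43·e^(−0.0945·2/12) + 1.61·e^(−0.0945·4/12) = 2.9677
Fair futures F* = (S − I)·e^(rT) = (270.60 − 2.9677)·e^0.047250 = 267.6323 × 1.048384 = 280.5814
Market ¥287.68 > fair 280.5814: forward overpriced → cash-and-carry (borrow at r, buy the stock and collect the dividends, short the forward).
Profit at T = |F_mkt − F*| = |287.68 − 280.5814| = ¥7.10 per share

¥7.10 per share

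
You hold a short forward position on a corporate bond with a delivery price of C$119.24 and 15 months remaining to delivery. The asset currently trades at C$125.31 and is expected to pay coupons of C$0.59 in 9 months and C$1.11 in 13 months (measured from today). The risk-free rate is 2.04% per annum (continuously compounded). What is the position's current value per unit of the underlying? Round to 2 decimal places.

PV(remaining coupons) I = 0.59·e^(−0.0204·9/12) + 1.11·e^(−0.0204·13/12) = 1.6668
Current forward F = (S − I)·e^(rT) = (125.31 − 1.6668)·e^(0.0204·15/12) = 123.6432 × 1.025828 = 126.8367
Value (long) = (F − K)·e^(−rT) = (126.8367 − 119.24) × 0.974822 = 7.4054
Short position value = −(long value) = -C$7.41

-C$7.41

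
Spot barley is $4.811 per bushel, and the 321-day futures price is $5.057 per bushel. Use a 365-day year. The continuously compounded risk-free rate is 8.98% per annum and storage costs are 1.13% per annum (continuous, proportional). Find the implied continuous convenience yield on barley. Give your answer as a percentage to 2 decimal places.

4.44%

F = S·e^((r+u−y)T) ⇒ (r+u−y) = ln(F/S)/T
ln(5.057/4.811) = 0.049868; /T ⇒ 0.056703
y = r + u − ln(F/S)/T = 0.0898 + 0.0113 − 0.056703 = 0.044397
y = 4.44%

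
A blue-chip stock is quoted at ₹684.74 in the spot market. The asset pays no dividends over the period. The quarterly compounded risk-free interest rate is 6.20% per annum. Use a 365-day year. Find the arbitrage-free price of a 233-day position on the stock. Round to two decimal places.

F = S · (1+r/4)^(4T)
= 684.74 × 1.040056
F = ₹712.17

₹712.17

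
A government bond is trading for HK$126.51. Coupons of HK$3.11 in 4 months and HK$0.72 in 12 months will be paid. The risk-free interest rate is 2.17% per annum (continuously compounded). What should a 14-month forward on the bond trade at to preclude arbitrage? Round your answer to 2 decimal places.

PV(coupons) I = 3.11·e^(−0.0217·4/12) + 0.72·e^(−0.0217·12/12)
I = 3.0876 + 0.7045 = 3.7921
F = (S − I)·e^(rT) = (126.51 − 3.7921) · e^(0.0217·14/12)
= 122.7179 · e^0.025317 = 122.7179 × 1.025640 = HK$125.86

HK$125.86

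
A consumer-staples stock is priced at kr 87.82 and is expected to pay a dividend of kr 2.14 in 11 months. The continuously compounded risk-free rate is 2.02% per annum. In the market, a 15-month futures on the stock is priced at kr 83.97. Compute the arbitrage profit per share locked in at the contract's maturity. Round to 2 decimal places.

PV(dividends) I = 2.14·e^(−0.0202·11/12) = 2.1007
Fair futures F* = (S − I)·e^(rT) = (87.82 − 2.1007)·e^0.025250 = 85.7193 × 1.025571 = 87.9112
Market kr 83.97 < fair 87.9112: forward underpriced → reverse cash-and-carry (short the stock, invest proceeds at r, pay the dividends, go long the forward).
Profit at T = |F_mkt − F*| = |83.97 − 87.9112| = kr 3.94 per share

kr 3.94 per share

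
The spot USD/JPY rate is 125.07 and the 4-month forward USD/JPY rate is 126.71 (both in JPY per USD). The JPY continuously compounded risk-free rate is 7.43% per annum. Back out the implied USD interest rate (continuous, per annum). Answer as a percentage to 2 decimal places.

3.52%

F = S·e^((r_JPY − r_USD)T) ⇒ r_USD = r_JPY − ln(F/S)/T
ln(126.71/125.07) = 0.013027; /(4/12) = 0.039081
r_USD = 0.0743 − 0.039081 = 0.035219
r_USD = 3.52%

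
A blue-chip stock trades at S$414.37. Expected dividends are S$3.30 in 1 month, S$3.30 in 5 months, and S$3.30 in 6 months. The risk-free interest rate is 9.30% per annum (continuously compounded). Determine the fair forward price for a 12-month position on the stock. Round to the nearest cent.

PV(dividends) I = 3.30·e^(−0.0930·1/12) + 3.30·e^(−0.0930·5/12) + 3.30·e^(−0.0930·6/12)
I = 3.2745 + 3.1746 + 3.1501 = 9.5992
F = (S − I)·e^(rT) = (414.37 − 9.5992) · e^(0.0930·12/12)
= 404.7708 · e^0.093000 = 404.7708 × 1.097462 = S$444.22

S$444.22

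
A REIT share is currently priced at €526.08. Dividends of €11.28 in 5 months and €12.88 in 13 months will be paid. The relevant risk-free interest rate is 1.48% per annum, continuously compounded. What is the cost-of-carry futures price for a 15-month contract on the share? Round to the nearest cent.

€511.57

PV(dividends) I = 11.28·e^(−0.0148·5/12) + 12.88·e^(−0.0148·13/12)
I = 11.2107 + 12.6751 = 23.8858
F = (S − I)·e^(rT) = (526.08 − 23.8858) · e^(0.0148·15/12)
= 502.1942 · e^0.018500 = 502.1942 × 1.018672 = €511.57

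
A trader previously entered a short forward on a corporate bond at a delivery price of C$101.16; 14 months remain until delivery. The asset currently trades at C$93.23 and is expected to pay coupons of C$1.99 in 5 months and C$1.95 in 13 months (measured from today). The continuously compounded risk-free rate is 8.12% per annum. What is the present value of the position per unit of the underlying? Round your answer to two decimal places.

C$2.50

PV(remaining coupons) I = 1.99·e^(−0.0812·5/12) + 1.95·e^(−0.0812·13/12) = 3.7096
Current forward F = (S − I)·e^(rT) = (93.23 − 3.7096)·e^(0.0812·14/12) = 89.5204 × 1.099366 = 98.4157
Value (long) = (F − K)·e^(−rT) = (98.4157 − 101.16) × 0.909615 = -2.4963
Short position value = −(long value) = C$2.50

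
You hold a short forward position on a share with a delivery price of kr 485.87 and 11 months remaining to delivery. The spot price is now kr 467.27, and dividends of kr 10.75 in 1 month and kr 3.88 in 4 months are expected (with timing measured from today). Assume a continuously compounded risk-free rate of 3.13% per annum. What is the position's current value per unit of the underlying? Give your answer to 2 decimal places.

PV(remaining dividends) I = 10.75·e^(−0.0313·1/12) + 3.88·e^(−0.0313·4/12) = 14.5617
Current forward F = (S − I)·e^(rT) = (467.27 − 14.5617)·e^(0.0313·11/12) = 452.7083 × 1.029107 = 465.8853
Value (long) = (F − K)·e^(−rT) = (465.8853 − 485.87) × 0.971716 = -19.4195
Short position value = −(long value) = kr 19.42

kr 19.42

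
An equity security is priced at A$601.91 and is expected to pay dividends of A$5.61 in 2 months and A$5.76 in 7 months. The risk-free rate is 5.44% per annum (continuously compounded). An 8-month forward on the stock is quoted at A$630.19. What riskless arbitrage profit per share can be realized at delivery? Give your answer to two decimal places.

PV(dividends) I = 5.61·e^(−0.0544·2/12) + 5.76·e^(−0.0544·7/12) = 11.1395
Fair forward F* = (S − I)·e^(rT) = (601.91 − 11.1395)·e^0.036267 = 590.7705 × 1.036933 = 612.5894
Market A$630.19 > fair 612.5894: forward overpriced → cash-and-carry (borrow at r, buy the stock and collect the dividends, short the forward).
Profit at T = |F_mkt − F*| = |630.19 − 612.5894| = A$17.60 per share

A$17.60 per share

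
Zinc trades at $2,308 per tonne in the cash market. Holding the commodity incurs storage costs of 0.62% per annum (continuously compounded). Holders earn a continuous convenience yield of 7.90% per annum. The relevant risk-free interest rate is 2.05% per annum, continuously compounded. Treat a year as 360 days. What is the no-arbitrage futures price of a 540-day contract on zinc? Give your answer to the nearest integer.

Net carry = r + u − y = 0.0205 + 0.0062 − 0.0790 = -0.0523
F = S·e^((r+u−y)T) = 2308 · e^(-0.0523 × 540/360) = 2308 · e^-0.078450
= 2308 × 0.924548 = $2,134 per tonne

$2,134 per tonne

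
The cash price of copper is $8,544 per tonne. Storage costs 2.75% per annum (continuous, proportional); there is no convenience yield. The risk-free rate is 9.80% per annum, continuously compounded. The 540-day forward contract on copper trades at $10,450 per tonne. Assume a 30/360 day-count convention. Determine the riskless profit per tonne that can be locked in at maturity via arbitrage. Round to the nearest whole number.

Fair forward: F* = S·e^(carry·T), with carry = (r + u) = 0.0980 + 0.0275 = 0.1255
F* = 8544 · e^(0.1255 × 540/360) = 8544 · e^0.188250 = 8544 × 1.207135 = $10313.7614
Market $10450 > fair $10313.7614: forward overpriced → cash-and-carry (buy spot, short the forward).
At maturity, profit = |F_mkt − F*| = |10450 − 10313.7614| = $136 per tonne

$136 per tonne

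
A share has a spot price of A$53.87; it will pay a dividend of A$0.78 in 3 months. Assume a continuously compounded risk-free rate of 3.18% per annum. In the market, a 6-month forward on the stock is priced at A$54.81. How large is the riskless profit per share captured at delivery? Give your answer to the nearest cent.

PV(dividends) I = 0.78·e^(−0.0318·3/12) = 0.7738
Fair forward F* = (S − I)·e^(rT) = (53.87 − 0.7738)·e^0.015900 = 53.0962 × 1.016027 = 53.9472
Market A$54.81 > fair 53.9472: forward overpriced → cash-and-carry (borrow at r, buy the stock and collect the dividends, short the forward).
Profit at T = |F_mkt − F*| = |54.81 − 53.9472| = A$0.86 per share

A$0.86 per share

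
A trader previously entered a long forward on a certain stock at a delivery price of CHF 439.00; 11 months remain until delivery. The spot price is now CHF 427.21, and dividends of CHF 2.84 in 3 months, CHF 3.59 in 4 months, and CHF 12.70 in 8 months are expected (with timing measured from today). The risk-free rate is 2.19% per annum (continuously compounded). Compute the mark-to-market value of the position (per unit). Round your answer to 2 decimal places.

PV(remaining dividends) I = 2.84·e^(−0.0219·3/12) + 3.59·e^(−0.0219·4/12) + 12.70·e^(−0.0219·8/12) = 18.9043
Current forward F = (S − I)·e^(rT) = (427.21 − 18.9043)·e^(0.0219·11/12) = 408.3057 × 1.020278 = 416.5853
Value (long) = (F − K)·e^(−rT) = (416.5853 − 439.00) × 0.980125 = -21.9692
Value = -CHF 21.97

-CHF 21.97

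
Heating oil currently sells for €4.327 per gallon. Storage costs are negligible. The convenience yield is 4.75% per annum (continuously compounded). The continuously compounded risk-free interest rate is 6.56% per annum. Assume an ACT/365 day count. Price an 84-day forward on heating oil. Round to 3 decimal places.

Net carry = r + u − y = 0.0656 + 0.0000 − 0.0475 = 0.0181
F = S·e^((r+u−y)T) = 4.327 · e^(0.0181 × 84/365) = 4.327 · e^0.004165
= 4.327 × 1.004174 = €4.345 per gallon

€4.345 per gallon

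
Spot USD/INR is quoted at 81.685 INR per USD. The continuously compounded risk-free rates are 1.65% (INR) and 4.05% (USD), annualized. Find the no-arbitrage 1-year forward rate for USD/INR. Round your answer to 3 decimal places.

79.748

F = S·e^((r_INR − r_USD)T) = 81.685 · e^((0.0165 − 0.0405) × 1)
= 81.685 · e^-0.024000 = 81.685 × 0.976286
F = 79.748 INR per USD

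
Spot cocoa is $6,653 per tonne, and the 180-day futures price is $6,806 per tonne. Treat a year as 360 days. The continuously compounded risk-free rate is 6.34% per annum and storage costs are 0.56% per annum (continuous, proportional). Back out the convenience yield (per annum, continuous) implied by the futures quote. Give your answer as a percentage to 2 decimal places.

2.35%

F = S·e^((r+u−y)T) ⇒ (r+u−y) = ln(F/S)/T
ln(6806/6653) = 0.022737; /T ⇒ 0.045474
y = r + u − ln(F/S)/T = 0.0634 + 0.0056 − 0.045474 = 0.023526
y = 2.35%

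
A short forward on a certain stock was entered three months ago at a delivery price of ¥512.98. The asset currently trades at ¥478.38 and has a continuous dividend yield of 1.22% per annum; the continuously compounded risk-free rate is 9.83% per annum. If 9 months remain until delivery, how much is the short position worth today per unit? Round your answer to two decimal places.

¥2.50

Current fair forward for the remaining 9 months: F = S·e^((r − q)·T), (r − q) = 0.0983 − 0.0122 = 0.0861
F = 478.38 · e^(0.0861 × 9/12) = 478.38 × 1.066706 = 510.2908
Value of long forward = (F − K)·e^(−rT) = (510.2908 − 512.98) · e^(−0.0983·9/12)
= -2.6892 × 0.928927 = -2.50
Short position value = −(long value) = ¥2.50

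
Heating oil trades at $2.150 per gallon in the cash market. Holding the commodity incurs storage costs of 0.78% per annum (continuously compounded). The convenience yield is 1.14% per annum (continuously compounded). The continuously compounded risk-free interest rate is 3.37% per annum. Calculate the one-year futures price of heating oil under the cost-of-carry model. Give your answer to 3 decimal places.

$2.216 per gallon

Net carry = r + u − y = 0.0337 + 0.0078 − 0.0114 = 0.0301
F = S·e^((r+u−y)T) = 2.150 · e^(0.0301 × 12/12) = 2.150 · e^0.030100
= 2.150 × 1.030558 = $2.216 per gallon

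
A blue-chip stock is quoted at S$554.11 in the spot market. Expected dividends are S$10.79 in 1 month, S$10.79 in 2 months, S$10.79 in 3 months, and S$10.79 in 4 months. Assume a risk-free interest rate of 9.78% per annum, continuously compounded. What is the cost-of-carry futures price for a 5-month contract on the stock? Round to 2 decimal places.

PV(dividends) I = 10.79·e^(−0.0978·1/12) + 10.79·e^(−0.0978·2/12) + 10.79·e^(−0.0978·3/12) + 10.79·e^(−0.0978·4/12)
I = 10.7024 + 10.6155 + 10.5294 + 10.4439 = 42.2912
F = (S − I)·e^(rT) = (554.11 − 42.2912) · e^(0.0978·5/12)
= 511.8188 · e^0.040750 = 511.8188 × 1.041592 = S$533.11

S$533.11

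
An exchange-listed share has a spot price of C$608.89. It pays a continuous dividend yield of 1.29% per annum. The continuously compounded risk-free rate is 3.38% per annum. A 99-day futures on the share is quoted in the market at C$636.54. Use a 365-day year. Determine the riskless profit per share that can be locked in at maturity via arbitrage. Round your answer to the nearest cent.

C$24.19 per share

Fair futures: F* = S·e^(carry·T), with carry = (r − q) = 0.0338 − 0.0129 = 0.0209
F* = 608.89 · e^(0.0209 × 99/365) = 608.89 · e^0.005669 = 608.89 × 1.005685 = C$612.3515
Market C$636.54 > fair C$612.3515: forward overpriced → cash-and-carry (buy spot, short the forward).
At maturity, profit = |F_mkt − F*| = |636.54 − 612.3515| = C$24.19 per share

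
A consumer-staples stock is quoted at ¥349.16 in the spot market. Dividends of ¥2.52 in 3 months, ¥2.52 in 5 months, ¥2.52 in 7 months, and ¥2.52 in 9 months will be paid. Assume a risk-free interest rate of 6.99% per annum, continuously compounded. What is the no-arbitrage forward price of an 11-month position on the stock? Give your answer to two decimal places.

¥361.89

PV(dividends) I = 2.52·e^(−0.0699·3/12) + 2.52·e^(−0.0699·5/12) + 2.52·e^(−0.0699·7/12) + 2.52·e^(−0.0699·9/12)
I = 2.4763 + 2.4477 + 2.4193 + 2.3913 = 9.7346
F = (S − I)·e^(rT) = (349.16 − 9.7346) · e^(0.0699·11/12)
= 339.4254 · e^0.064075 = 339.4254 × 1.066172 = ¥361.89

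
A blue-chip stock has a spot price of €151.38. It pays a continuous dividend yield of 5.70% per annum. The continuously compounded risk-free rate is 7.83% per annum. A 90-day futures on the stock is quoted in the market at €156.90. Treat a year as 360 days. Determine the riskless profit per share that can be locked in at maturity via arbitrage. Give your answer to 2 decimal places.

€4.71 per share

Fair futures: F* = S·e^(carry·T), with carry = (r − q) = 0.0783 − 0.0570 = 0.0213
F* = 151.38 · e^(0.0213 × 90/360) = 151.38 · e^0.005325 = 151.38 × 1.005339 = €152.1882
Market €156.90 > fair €152.1882: forward overpriced → cash-and-carry (buy spot, short the forward).
At maturity, profit = |F_mkt − F*| = |156.90 − 152.1882| = €4.71 per share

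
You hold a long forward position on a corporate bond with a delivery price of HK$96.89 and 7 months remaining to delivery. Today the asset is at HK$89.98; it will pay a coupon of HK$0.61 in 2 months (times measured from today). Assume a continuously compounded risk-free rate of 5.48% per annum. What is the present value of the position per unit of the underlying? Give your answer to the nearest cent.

PV(remaining coupons) I = 0.61·e^(−0.0548·2/12) = 0.6045
Current forward F = (S − I)·e^(rT) = (89.98 − 0.6045)·e^(0.0548·7/12) = 89.3755 × 1.032483 = 92.2787
Value (long) = (F − K)·e^(−rT) = (92.2787 − 96.89) × 0.968539 = -4.4662
Value = -HK$4.47

-HK$4.47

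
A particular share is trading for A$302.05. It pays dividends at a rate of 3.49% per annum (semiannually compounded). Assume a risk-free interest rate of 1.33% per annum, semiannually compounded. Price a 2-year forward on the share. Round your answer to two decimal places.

F = S · (1+r/2)^(2T) / (1+q/2)^(2T)
= 302.05 × 1.026867 / 1.071648 = 302.05 × 0.958213
F = A$289.43

A$289.43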